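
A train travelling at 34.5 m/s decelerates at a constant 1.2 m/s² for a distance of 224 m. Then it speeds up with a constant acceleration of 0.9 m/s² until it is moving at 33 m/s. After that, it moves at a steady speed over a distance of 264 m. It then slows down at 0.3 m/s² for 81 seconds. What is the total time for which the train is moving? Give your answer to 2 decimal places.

Phase 1 (decelerating): v₀ = 34.5 m/s, a = -1.2 m/s².
v² = v₀² + 2aΔx = 34.5² + 2·-1.2·224 = 653 → v = 25.5 m/s
t = (v − v₀)/a = (25.5 − 34.5)/-1.2 = 7.46 s

Phase 2 (accelerating): v₀ = 25.5 m/s, a = 0.9 m/s².
v = v₀ + at → t = (33 − 25.5) / 0.9 = 8.28 s
v² = v₀² + 2aΔx → Δx = (33² − 25.5²)/(2·0.9) = 242 m

Phase 3 (constant speed): v₀ = 33.0 m/s, a = 0 m/s².
Constant speed: t = d/v = 264/33.0 = 8.00 s

Phase 4 (decelerating): v₀ = 33.0 m/s, a = -0.3 m/s².
v = v₀ + at = 33.0 + (-0.3)(81) = 8.70 m/s
Δx = v₀t + ½at² = 33.0·81 + 0.5·-0.3·81² = 1690 m
Total time = 7.46 + 8.28 + 8.00 + 81.0 = 105 s

104.74 s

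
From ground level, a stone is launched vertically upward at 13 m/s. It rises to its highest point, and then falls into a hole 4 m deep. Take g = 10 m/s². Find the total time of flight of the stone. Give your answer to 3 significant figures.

Phase 1 (rising): v₀ = 13.0 m/s, a = -10 m/s².
v = v₀ + at → t = (0 − 13.0) / -10 = 1.30 s
v² = v₀² + 2aΔx → Δx = (0² − 13.0²)/(2·-10) = 8.45 m

Phase 2 (falling): v₀ = 0 m/s, a = -10 m/s².
Falls 12.4 m from rest: t = √(2·12.4/10) = 1.58 s; v = g·t = 15.8 m/s.
Total time = 1.30 + 1.58 = 2.88 s

2.88 s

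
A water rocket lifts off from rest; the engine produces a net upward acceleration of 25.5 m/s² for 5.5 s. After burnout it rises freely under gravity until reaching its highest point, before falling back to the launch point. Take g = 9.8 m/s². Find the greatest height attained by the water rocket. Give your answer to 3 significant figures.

Phase 1 (powered ascent): v₀ = 0 m/s, a = 25.5 m/s².
v = v₀ + at = 0 + (25.5)(5.5) = 140 m/s
Δx = v₀t + ½at² = 0·5.5 + 0.5·25.5·5.5² = 386 m

Phase 2 (coasting upward): v₀ = 140 m/s, a = -9.8 m/s².
v = v₀ + at → t = (0 − 140) / -9.8 = 14.3 s
v² = v₀² + 2aΔx → Δx = (0² − 140²)/(2·-9.8) = 1000 m
Maximum height = 386 + 1000 = 1390 m

1390 m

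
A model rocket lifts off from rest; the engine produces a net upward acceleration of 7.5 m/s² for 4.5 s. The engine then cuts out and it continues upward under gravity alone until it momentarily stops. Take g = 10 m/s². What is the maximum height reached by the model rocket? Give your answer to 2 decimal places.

132.89 m

Phase 1 (powered ascent): v₀ = 0 m/s, a = 7.5 m/s².
v = v₀ + at = 0 + (7.5)(4.5) = 33.8 m/s
Δx = v₀t + ½at² = 0·4.5 + 0.5·7.5·4.5² = 75.9 m

Phase 2 (coasting upward): v₀ = 33.8 m/s, a = -10 m/s².
v = v₀ + at → t = (0 − 33.8) / -10 = 3.38 s
v² = v₀² + 2aΔx → Δx = (0² − 33.8²)/(2·-10) = 57.0 m
Maximum height = 75.9 + 57.0 = 133 m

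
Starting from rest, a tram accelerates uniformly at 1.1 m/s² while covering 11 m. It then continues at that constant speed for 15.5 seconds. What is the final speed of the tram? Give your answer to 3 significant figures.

Phase 1 (accelerating): v₀ = 0 m/s, a = 1.1 m/s².
v² = v₀² + 2aΔx = 0² + 2·1.1·11 = 24.2 → v = 4.92 m/s
t = (v − v₀)/a = (4.92 − 0)/1.1 = 4.47 s

Phase 2 (constant speed): v₀ = 4.92 m/s, a = 0 m/s².
v = v₀ + at = 4.92 + (0)(15.5) = 4.92 m/s
Δx = v₀t + ½at² = 4.92·15.5 + 0.5·0·15.5² = 76.2 m
Final speed = 4.92 m/s

4.92 m/s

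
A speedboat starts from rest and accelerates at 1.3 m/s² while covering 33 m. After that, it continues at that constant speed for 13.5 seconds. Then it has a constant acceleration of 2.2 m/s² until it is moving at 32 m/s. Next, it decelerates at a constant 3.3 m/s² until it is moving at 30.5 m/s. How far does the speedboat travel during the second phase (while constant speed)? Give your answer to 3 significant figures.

Phase 1 (accelerating): v₀ = 0 m/s, a = 1.3 m/s².
v² = v₀² + 2aΔx = 0² + 2·1.3·33 = 85.8 → v = 9.26 m/s
t = (v − v₀)/a = (9.26 − 0)/1.3 = 7.13 s

Phase 2 (constant speed): v₀ = 9.26 m/s, a = 0 m/s².
v = v₀ + at = 9.26 + (0)(13.5) = 9.26 m/s
Δx = v₀t + ½at² = 9.26·13.5 + 0.5·0·13.5² = 125 m
Distance in phase 2 = 125 m

125 m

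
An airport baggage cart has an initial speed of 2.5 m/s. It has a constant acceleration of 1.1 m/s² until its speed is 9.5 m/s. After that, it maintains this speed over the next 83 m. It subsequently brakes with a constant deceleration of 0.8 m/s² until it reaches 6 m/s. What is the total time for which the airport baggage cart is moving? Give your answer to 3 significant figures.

Phase 1 (accelerating): v₀ = 2.50 m/s, a = 1.1 m/s².
v = v₀ + at → t = (9.5 − 2.50) / 1.1 = 6.36 s
v² = v₀² + 2aΔx → Δx = (9.5² − 2.50²)/(2·1.1) = 38.2 m

Phase 2 (constant speed): v₀ = 9.50 m/s, a = 0 m/s².
Constant speed: t = d/v = 83/9.50 = 8.74 s

Phase 3 (decelerating): v₀ = 9.50 m/s, a = -0.8 m/s².
v = v₀ + at → t = (6 − 9.50) / -0.8 = 4.38 s
v² = v₀² + 2aΔx → Δx = (6² − 9.50²)/(2·-0.8) = 33.9 m
Total time = 6.36 + 8.74 + 4.38 = 19.5 s

19.5 s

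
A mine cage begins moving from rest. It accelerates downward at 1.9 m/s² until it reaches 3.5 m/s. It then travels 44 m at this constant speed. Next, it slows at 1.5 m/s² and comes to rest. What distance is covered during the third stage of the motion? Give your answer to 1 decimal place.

4.1 m

Phase 1 (accelerating): v₀ = 0 m/s, a = 1.9 m/s².
v = v₀ + at → t = (3.5 − 0) / 1.9 = 1.84 s
v² = v₀² + 2aΔx → Δx = (3.5² − 0²)/(2·1.9) = 3.22 m

Phase 2 (constant speed): v₀ = 3.50 m/s, a = 0 m/s².
Constant speed: t = d/v = 44/3.50 = 12.6 s

Phase 3 (decelerating): v₀ = 3.50 m/s, a = -1.5 m/s².
v = v₀ + at → t = (0 − 3.50) / -1.5 = 2.33 s
v² = v₀² + 2aΔx → Δx = (0² − 3.50²)/(2·-1.5) = 4.08 m
Distance in phase 3 = 4.08 m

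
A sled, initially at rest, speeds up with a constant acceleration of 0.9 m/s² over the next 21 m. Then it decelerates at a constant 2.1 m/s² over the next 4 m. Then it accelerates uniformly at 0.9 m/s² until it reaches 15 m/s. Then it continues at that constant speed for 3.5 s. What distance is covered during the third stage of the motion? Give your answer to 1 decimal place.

113.3 m

Phase 1 (accelerating): v₀ = 0 m/s, a = 0.9 m/s².
v² = v₀² + 2aΔx = 0² + 2·0.9·21 = 37.8 → v = 6.15 m/s
t = (v − v₀)/a = (6.15 − 0)/0.9 = 6.83 s

Phase 2 (decelerating): v₀ = 6.15 m/s, a = -2.1 m/s².
v² = v₀² + 2aΔx = 6.15² + 2·-2.1·4 = 21.0 → v = 4.58 m/s
t = (v − v₀)/a = (4.58 − 6.15)/-2.1 = 0.746 s

Phase 3 (accelerating): v₀ = 4.58 m/s, a = 0.9 m/s².
v = v₀ + at → t = (15 − 4.58) / 0.9 = 11.6 s
v² = v₀² + 2aΔx → Δx = (15² − 4.58²)/(2·0.9) = 113 m
Distance in phase 3 = 113 m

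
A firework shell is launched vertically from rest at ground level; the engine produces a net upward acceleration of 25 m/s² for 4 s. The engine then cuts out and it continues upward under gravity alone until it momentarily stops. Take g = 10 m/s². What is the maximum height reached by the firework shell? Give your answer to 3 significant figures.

700 m

Phase 1 (powered ascent): v₀ = 0 m/s, a = 25 m/s².
v = v₀ + at = 0 + (25)(4) = 100 m/s
Δx = v₀t + ½at² = 0·4 + 0.5·25·4² = 200 m

Phase 2 (coasting upward): v₀ = 100 m/s, a = -10 m/s².
v = v₀ + at → t = (0 − 100) / -10 = 10.0 s
v² = v₀² + 2aΔx → Δx = (0² − 100²)/(2·-10) = 500 m
Maximum height = 200 + 500 = 700 m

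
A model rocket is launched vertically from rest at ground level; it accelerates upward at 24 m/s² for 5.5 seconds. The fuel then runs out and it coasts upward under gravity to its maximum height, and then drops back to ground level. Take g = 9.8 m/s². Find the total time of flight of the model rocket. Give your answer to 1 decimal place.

Phase 1 (powered ascent): v₀ = 0 m/s, a = 24 m/s².
v = v₀ + at = 0 + (24)(5.5) = 132 m/s
Δx = v₀t + ½at² = 0·5.5 + 0.5·24·5.5² = 363 m

Phase 2 (coasting upward): v₀ = 132 m/s, a = -9.8 m/s².
v = v₀ + at → t = (0 − 132) / -9.8 = 13.5 s
v² = v₀² + 2aΔx → Δx = (0² − 132²)/(2·-9.8) = 889 m

Phase 3 (free fall): v₀ = 0 m/s, a = -9.8 m/s².
Falls 1250 m from rest: t = √(2·1250/9.8) = 16.0 s; v = g·t = 157 m/s.
Total time = 5.50 + 13.5 + 16.0 = 35.0 s

35.0 s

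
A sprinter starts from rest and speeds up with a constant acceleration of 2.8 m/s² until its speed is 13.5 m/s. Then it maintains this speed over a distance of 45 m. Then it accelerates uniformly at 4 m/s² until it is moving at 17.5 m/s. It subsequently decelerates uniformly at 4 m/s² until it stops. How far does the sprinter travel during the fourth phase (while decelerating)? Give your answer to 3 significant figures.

38.3 m

Phase 1 (accelerating): v₀ = 0 m/s, a = 2.8 m/s².
v = v₀ + at → t = (13.5 − 0) / 2.8 = 4.82 s
v² = v₀² + 2aΔx → Δx = (13.5² − 0²)/(2·2.8) = 32.5 m

Phase 2 (constant speed): v₀ = 13.5 m/s, a = 0 m/s².
Constant speed: t = d/v = 45/13.5 = 3.33 s

Phase 3 (accelerating): v₀ = 13.5 m/s, a = 4 m/s².
v = v₀ + at → t = (17.5 − 13.5) / 4 = 1.00 s
v² = v₀² + 2aΔx → Δx = (17.5² − 13.5²)/(2·4) = 15.5 m

Phase 4 (decelerating): v₀ = 17.5 m/s, a = -4 m/s².
v = v₀ + at → t = (0 − 17.5) / -4 = 4.38 s
v² = v₀² + 2aΔx → Δx = (0² − 17.5²)/(2·-4) = 38.3 m
Distance in phase 4 = 38.3 m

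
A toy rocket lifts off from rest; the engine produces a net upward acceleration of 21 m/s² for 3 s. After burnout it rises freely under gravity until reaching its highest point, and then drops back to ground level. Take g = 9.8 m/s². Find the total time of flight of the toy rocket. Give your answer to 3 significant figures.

17.2 s

Phase 1 (powered ascent): v₀ = 0 m/s, a = 21 m/s².
v = v₀ + at = 0 + (21)(3) = 63.0 m/s
Δx = v₀t + ½at² = 0·3 + 0.5·21·3² = 94.5 m

Phase 2 (coasting upward): v₀ = 63.0 m/s, a = -9.8 m/s².
v = v₀ + at → t = (0 − 63.0) / -9.8 = 6.43 s
v² = v₀² + 2aΔx → Δx = (0² − 63.0²)/(2·-9.8) = 202 m

Phase 3 (free fall): v₀ = 0 m/s, a = -9.8 m/s².
Falls 297 m from rest: t = √(2·297/9.8) = 7.79 s; v = g·t = 76.3 m/s.
Total time = 3.00 + 6.43 + 7.79 = 17.2 s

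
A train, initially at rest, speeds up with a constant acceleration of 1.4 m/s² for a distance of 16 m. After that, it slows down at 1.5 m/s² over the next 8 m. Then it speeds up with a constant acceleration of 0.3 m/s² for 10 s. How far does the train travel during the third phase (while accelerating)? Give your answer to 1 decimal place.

60.6 m

Phase 1 (accelerating): v₀ = 0 m/s, a = 1.4 m/s².
v² = v₀² + 2aΔx = 0² + 2·1.4·16 = 44.8 → v = 6.69 m/s
t = (v − v₀)/a = (6.69 − 0)/1.4 = 4.78 s

Phase 2 (decelerating): v₀ = 6.69 m/s, a = -1.5 m/s².
v² = v₀² + 2aΔx = 6.69² + 2·-1.5·8 = 20.8 → v = 4.56 m/s
t = (v − v₀)/a = (4.56 − 6.69)/-1.5 = 1.42 s

Phase 3 (accelerating): v₀ = 4.56 m/s, a = 0.3 m/s².
v = v₀ + at = 4.56 + (0.3)(10) = 7.56 m/s
Δx = v₀t + ½at² = 4.56·10 + 0.5·0.3·10² = 60.6 m
Distance in phase 3 = 60.6 m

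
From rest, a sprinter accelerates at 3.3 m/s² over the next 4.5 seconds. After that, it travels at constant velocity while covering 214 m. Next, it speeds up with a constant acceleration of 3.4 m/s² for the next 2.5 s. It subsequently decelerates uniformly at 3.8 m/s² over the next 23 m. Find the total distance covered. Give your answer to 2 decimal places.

318.16 m

Phase 1 (accelerating): v₀ = 0 m/s, a = 3.3 m/s².
v = v₀ + at = 0 + (3.3)(4.5) = 14.8 m/s
Δx = v₀t + ½at² = 0·4.5 + 0.5·3.3·4.5² = 33.4 m

Phase 2 (constant speed): v₀ = 14.8 m/s, a = 0 m/s².
Constant speed: t = d/v = 214/14.8 = 14.4 s

Phase 3 (accelerating): v₀ = 14.8 m/s, a = 3.4 m/s².
v = v₀ + at = 14.8 + (3.4)(2.5) = 23.4 m/s
Δx = v₀t + ½at² = 14.8·2.5 + 0.5·3.4·2.5² = 47.8 m

Phase 4 (decelerating): v₀ = 23.4 m/s, a = -3.8 m/s².
v² = v₀² + 2aΔx = 23.4² + 2·-3.8·23 = 370 → v = 19.2 m/s
t = (v − v₀)/a = (19.2 − 23.4)/-3.8 = 1.08 s
Total distance = 33.4 + 214 + 47.8 + 23.0 = 318 m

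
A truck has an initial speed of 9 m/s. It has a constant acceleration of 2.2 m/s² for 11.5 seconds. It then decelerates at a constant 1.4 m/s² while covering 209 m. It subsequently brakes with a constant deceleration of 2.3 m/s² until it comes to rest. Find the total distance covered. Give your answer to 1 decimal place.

Phase 1 (accelerating): v₀ = 9.00 m/s, a = 2.2 m/s².
v = v₀ + at = 9.00 + (2.2)(11.5) = 34.3 m/s
Δx = v₀t + ½at² = 9.00·11.5 + 0.5·2.2·11.5² = 249 m

Phase 2 (decelerating): v₀ = 34.3 m/s, a = -1.4 m/s².
v² = v₀² + 2aΔx = 34.3² + 2·-1.4·209 = 591 → v = 24.3 m/s
t = (v − v₀)/a = (24.3 − 34.3)/-1.4 = 7.13 s

Phase 3 (decelerating): v₀ = 24.3 m/s, a = -2.3 m/s².
v = v₀ + at → t = (0 − 24.3) / -2.3 = 10.6 s
v² = v₀² + 2aΔx → Δx = (0² − 24.3²)/(2·-2.3) = 129 m
Total distance = 249 + 209 + 129 = 587 m

586.5 m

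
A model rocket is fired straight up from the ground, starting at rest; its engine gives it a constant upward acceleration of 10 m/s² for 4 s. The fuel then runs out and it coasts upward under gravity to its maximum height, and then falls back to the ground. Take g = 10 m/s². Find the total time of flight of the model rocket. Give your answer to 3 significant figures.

Phase 1 (powered ascent): v₀ = 0 m/s, a = 10 m/s².
v = v₀ + at = 0 + (10)(4) = 40.0 m/s
Δx = v₀t + ½at² = 0·4 + 0.5·10·4² = 80.0 m

Phase 2 (coasting upward): v₀ = 40.0 m/s, a = -10 m/s².
v = v₀ + at → t = (0 − 40.0) / -10 = 4.00 s
v² = v₀² + 2aΔx → Δx = (0² − 40.0²)/(2·-10) = 80.0 m

Phase 3 (free fall): v₀ = 0 m/s, a = -10 m/s².
Falls 160 m from rest: t = √(2·160/10) = 5.66 s; v = g·t = 56.6 m/s.
Total time = 4.00 + 4.00 + 5.66 = 13.7 s

13.7 s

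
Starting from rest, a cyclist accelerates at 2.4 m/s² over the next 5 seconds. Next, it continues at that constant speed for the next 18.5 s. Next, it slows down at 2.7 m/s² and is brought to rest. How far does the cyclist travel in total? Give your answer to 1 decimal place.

Phase 1 (accelerating): v₀ = 0 m/s, a = 2.4 m/s².
v = v₀ + at = 0 + (2.4)(5) = 12.0 m/s
Δx = v₀t + ½at² = 0·5 + 0.5·2.4·5² = 30.0 m

Phase 2 (constant speed): v₀ = 12.0 m/s, a = 0 m/s².
v = v₀ + at = 12.0 + (0)(18.5) = 12.0 m/s
Δx = v₀t + ½at² = 12.0·18.5 + 0.5·0·18.5² = 222 m

Phase 3 (decelerating): v₀ = 12.0 m/s, a = -2.7 m/s².
v = v₀ + at → t = (0 − 12.0) / -2.7 = 4.44 s
v² = v₀² + 2aΔx → Δx = (0² − 12.0²)/(2·-2.7) = 26.7 m
Total distance = 30.0 + 222 + 26.7 = 279 m

278.7 m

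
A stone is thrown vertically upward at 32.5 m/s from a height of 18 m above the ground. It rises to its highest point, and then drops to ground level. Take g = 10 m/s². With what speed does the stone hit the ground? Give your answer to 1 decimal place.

37.6 m/s

Phase 1 (rising): v₀ = 32.5 m/s, a = -10 m/s².
v = v₀ + at → t = (0 − 32.5) / -10 = 3.25 s
v² = v₀² + 2aΔx → Δx = (0² − 32.5²)/(2·-10) = 52.8 m

Phase 2 (falling): v₀ = 0 m/s, a = -10 m/s².
Falls 70.8 m from rest: t = √(2·70.8/10) = 3.76 s; v = g·t = 37.6 m/s.
Final speed = 37.6 m/s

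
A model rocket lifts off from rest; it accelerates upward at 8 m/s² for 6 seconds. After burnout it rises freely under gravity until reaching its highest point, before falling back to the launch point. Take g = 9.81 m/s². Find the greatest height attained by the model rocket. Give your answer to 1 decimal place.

Phase 1 (powered ascent): v₀ = 0 m/s, a = 8 m/s².
v = v₀ + at = 0 + (8)(6) = 48.0 m/s
Δx = v₀t + ½at² = 0·6 + 0.5·8·6² = 144 m

Phase 2 (coasting upward): v₀ = 48.0 m/s, a = -9.81 m/s².
v = v₀ + at → t = (0 − 48.0) / -9.81 = 4.89 s
v² = v₀² + 2aΔx → Δx = (0² − 48.0²)/(2·-9.81) = 117 m
Maximum height = 144 + 117 = 261 m

261.4 m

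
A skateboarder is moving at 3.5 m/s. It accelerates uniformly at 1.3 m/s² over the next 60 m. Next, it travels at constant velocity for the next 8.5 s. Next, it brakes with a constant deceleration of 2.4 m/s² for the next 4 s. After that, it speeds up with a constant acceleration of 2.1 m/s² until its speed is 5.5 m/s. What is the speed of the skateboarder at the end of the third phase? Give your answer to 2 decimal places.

3.37 m/s

Phase 1 (accelerating): v₀ = 3.50 m/s, a = 1.3 m/s².
v² = v₀² + 2aΔx = 3.50² + 2·1.3·60 = 168 → v = 13.0 m/s
t = (v − v₀)/a = (13.0 − 3.50)/1.3 = 7.29 s

Phase 2 (constant speed): v₀ = 13.0 m/s, a = 0 m/s².
v = v₀ + at = 13.0 + (0)(8.5) = 13.0 m/s
Δx = v₀t + ½at² = 13.0·8.5 + 0.5·0·8.5² = 110 m

Phase 3 (decelerating): v₀ = 13.0 m/s, a = -2.4 m/s².
v = v₀ + at = 13.0 + (-2.4)(4) = 3.37 m/s
Δx = v₀t + ½at² = 13.0·4 + 0.5·-2.4·4² = 32.7 m
Speed at end of phase 3 = 3.37 m/s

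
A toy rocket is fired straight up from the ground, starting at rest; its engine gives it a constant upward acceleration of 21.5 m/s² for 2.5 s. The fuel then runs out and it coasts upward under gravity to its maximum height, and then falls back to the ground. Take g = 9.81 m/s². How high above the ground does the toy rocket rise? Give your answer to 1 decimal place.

214.4 m

Phase 1 (powered ascent): v₀ = 0 m/s, a = 21.5 m/s².
v = v₀ + at = 0 + (21.5)(2.5) = 53.8 m/s
Δx = v₀t + ½at² = 0·2.5 + 0.5·21.5·2.5² = 67.2 m

Phase 2 (coasting upward): v₀ = 53.8 m/s, a = -9.81 m/s².
v = v₀ + at → t = (0 − 53.8) / -9.81 = 5.48 s
v² = v₀² + 2aΔx → Δx = (0² − 53.8²)/(2·-9.81) = 147 m
Maximum height = 67.2 + 147 = 214 m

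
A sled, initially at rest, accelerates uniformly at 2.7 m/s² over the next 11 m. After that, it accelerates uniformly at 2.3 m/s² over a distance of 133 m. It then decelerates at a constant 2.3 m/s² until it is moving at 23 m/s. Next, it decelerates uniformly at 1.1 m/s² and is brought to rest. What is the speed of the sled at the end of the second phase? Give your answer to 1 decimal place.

25.9 m/s

Phase 1 (accelerating): v₀ = 0 m/s, a = 2.7 m/s².
v² = v₀² + 2aΔx = 0² + 2·2.7·11 = 59.4 → v = 7.71 m/s
t = (v − v₀)/a = (7.71 − 0)/2.7 = 2.85 s

Phase 2 (accelerating): v₀ = 7.71 m/s, a = 2.3 m/s².
v² = v₀² + 2aΔx = 7.71² + 2·2.3·133 = 671 → v = 25.9 m/s
t = (v − v₀)/a = (25.9 − 7.71)/2.3 = 7.91 s
Speed at end of phase 2 = 25.9 m/s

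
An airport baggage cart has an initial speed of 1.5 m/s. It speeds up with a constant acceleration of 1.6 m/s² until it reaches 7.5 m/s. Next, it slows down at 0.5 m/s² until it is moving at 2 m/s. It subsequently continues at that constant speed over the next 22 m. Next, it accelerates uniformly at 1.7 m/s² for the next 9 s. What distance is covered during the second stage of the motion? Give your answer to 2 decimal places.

52.25 m

Phase 1 (accelerating): v₀ = 1.50 m/s, a = 1.6 m/s².
v = v₀ + at → t = (7.5 − 1.50) / 1.6 = 3.75 s
v² = v₀² + 2aΔx → Δx = (7.5² − 1.50²)/(2·1.6) = 16.9 m

Phase 2 (decelerating): v₀ = 7.50 m/s, a = -0.5 m/s².
v = v₀ + at → t = (2 − 7.50) / -0.5 = 11.0 s
v² = v₀² + 2aΔx → Δx = (2² − 7.50²)/(2·-0.5) = 52.2 m
Distance in phase 2 = 52.2 m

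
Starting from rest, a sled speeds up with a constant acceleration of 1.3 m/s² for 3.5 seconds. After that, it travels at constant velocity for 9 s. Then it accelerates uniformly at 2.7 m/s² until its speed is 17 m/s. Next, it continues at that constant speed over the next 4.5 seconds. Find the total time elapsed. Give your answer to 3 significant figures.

21.6 s

Phase 1 (accelerating): v₀ = 0 m/s, a = 1.3 m/s².
v = v₀ + at = 0 + (1.3)(3.5) = 4.55 m/s
Δx = v₀t + ½at² = 0·3.5 + 0.5·1.3·3.5² = 7.96 m

Phase 2 (constant speed): v₀ = 4.55 m/s, a = 0 m/s².
v = v₀ + at = 4.55 + (0)(9) = 4.55 m/s
Δx = v₀t + ½at² = 4.55·9 + 0.5·0·9² = 40.9 m

Phase 3 (accelerating): v₀ = 4.55 m/s, a = 2.7 m/s².
v = v₀ + at → t = (17 − 4.55) / 2.7 = 4.61 s
v² = v₀² + 2aΔx → Δx = (17² − 4.55²)/(2·2.7) = 49.7 m

Phase 4 (constant speed): v₀ = 17.0 m/s, a = 0 m/s².
v = v₀ + at = 17.0 + (0)(4.5) = 17.0 m/s
Δx = v₀t + ½at² = 17.0·4.5 + 0.5·0·4.5² = 76.5 m
Total time = 3.50 + 9.00 + 4.61 + 4.50 = 21.6 s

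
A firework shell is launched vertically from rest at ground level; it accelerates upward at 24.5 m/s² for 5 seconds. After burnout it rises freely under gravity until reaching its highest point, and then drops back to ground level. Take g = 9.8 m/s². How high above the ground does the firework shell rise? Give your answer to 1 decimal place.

1071.9 m

Phase 1 (powered ascent): v₀ = 0 m/s, a = 24.5 m/s².
v = v₀ + at = 0 + (24.5)(5) = 122 m/s
Δx = v₀t + ½at² = 0·5 + 0.5·24.5·5² = 306 m

Phase 2 (coasting upward): v₀ = 122 m/s, a = -9.8 m/s².
v = v₀ + at → t = (0 − 122) / -9.8 = 12.5 s
v² = v₀² + 2aΔx → Δx = (0² − 122²)/(2·-9.8) = 766 m
Maximum height = 306 + 766 = 1070 m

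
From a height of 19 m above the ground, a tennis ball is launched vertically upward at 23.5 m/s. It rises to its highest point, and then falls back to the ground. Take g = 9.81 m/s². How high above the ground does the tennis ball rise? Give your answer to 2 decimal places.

Phase 1 (rising): v₀ = 23.5 m/s, a = -9.81 m/s².
v = v₀ + at → t = (0 − 23.5) / -9.81 = 2.40 s
v² = v₀² + 2aΔx → Δx = (0² − 23.5²)/(2·-9.81) = 28.1 m
Maximum height = 19 + 28.1 = 47.1 m

47.15 m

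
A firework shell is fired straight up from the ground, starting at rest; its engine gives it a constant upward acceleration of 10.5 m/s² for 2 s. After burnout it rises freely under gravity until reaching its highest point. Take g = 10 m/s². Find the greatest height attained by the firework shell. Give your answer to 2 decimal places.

Phase 1 (powered ascent): v₀ = 0 m/s, a = 10.5 m/s².
v = v₀ + at = 0 + (10.5)(2) = 21.0 m/s
Δx = v₀t + ½at² = 0·2 + 0.5·10.5·2² = 21.0 m

Phase 2 (coasting upward): v₀ = 21.0 m/s, a = -10 m/s².
v = v₀ + at → t = (0 − 21.0) / -10 = 2.10 s
v² = v₀² + 2aΔx → Δx = (0² − 21.0²)/(2·-10) = 22.1 m
Maximum height = 21.0 + 22.1 = 43.0 m

43.05 m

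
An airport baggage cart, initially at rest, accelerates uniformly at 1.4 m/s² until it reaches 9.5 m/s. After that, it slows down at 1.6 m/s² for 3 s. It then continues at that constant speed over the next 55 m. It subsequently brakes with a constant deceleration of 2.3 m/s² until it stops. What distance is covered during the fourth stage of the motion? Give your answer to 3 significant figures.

Phase 1 (accelerating): v₀ = 0 m/s, a = 1.4 m/s².
v = v₀ + at → t = (9.5 − 0) / 1.4 = 6.79 s
v² = v₀² + 2aΔx → Δx = (9.5² − 0²)/(2·1.4) = 32.2 m

Phase 2 (decelerating): v₀ = 9.50 m/s, a = -1.6 m/s².
v = v₀ + at = 9.50 + (-1.6)(3) = 4.70 m/s
Δx = v₀t + ½at² = 9.50·3 + 0.5·-1.6·3² = 21.3 m

Phase 3 (constant speed): v₀ = 4.70 m/s, a = 0 m/s².
Constant speed: t = d/v = 55/4.70 = 11.7 s

Phase 4 (decelerating): v₀ = 4.70 m/s, a = -2.3 m/s².
v = v₀ + at → t = (0 − 4.70) / -2.3 = 2.04 s
v² = v₀² + 2aΔx → Δx = (0² − 4.70²)/(2·-2.3) = 4.80 m
Distance in phase 4 = 4.80 m

4.80 m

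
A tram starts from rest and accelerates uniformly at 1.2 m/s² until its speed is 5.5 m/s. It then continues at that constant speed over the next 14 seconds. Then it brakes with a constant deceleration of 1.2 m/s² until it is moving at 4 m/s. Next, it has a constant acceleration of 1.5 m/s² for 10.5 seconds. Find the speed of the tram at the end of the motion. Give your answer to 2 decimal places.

Phase 1 (accelerating): v₀ = 0 m/s, a = 1.2 m/s².
v = v₀ + at → t = (5.5 − 0) / 1.2 = 4.58 s
v² = v₀² + 2aΔx → Δx = (5.5² − 0²)/(2·1.2) = 12.6 m

Phase 2 (constant speed): v₀ = 5.50 m/s, a = 0 m/s².
v = v₀ + at = 5.50 + (0)(14) = 5.50 m/s
Δx = v₀t + ½at² = 5.50·14 + 0.5·0·14² = 77.0 m

Phase 3 (decelerating): v₀ = 5.50 m/s, a = -1.2 m/s².
v = v₀ + at → t = (4 − 5.50) / -1.2 = 1.25 s
v² = v₀² + 2aΔx → Δx = (4² − 5.50²)/(2·-1.2) = 5.94 m

Phase 4 (accelerating): v₀ = 4.00 m/s, a = 1.5 m/s².
v = v₀ + at = 4.00 + (1.5)(10.5) = 19.8 m/s
Δx = v₀t + ½at² = 4.00·10.5 + 0.5·1.5·10.5² = 125 m
Final speed = 19.8 m/s

19.75 m/s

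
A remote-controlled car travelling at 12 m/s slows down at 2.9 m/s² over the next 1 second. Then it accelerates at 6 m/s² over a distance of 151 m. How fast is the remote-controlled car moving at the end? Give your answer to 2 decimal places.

Phase 1 (decelerating): v₀ = 12.0 m/s, a = -2.9 m/s².
v = v₀ + at = 12.0 + (-2.9)(1) = 9.10 m/s
Δx = v₀t + ½at² = 12.0·1 + 0.5·-2.9·1² = 10.6 m

Phase 2 (accelerating): v₀ = 9.10 m/s, a = 6 m/s².
v² = v₀² + 2aΔx = 9.10² + 2·6·151 = 1890 → v = 43.5 m/s
t = (v − v₀)/a = (43.5 − 9.10)/6 = 5.74 s
Final speed = 43.5 m/s

43.53 m/s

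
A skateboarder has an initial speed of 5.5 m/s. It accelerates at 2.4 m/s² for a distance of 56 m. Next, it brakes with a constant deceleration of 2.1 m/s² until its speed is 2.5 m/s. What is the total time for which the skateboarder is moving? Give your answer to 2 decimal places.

Phase 1 (accelerating): v₀ = 5.50 m/s, a = 2.4 m/s².
v² = v₀² + 2aΔx = 5.50² + 2·2.4·56 = 299 → v = 17.3 m/s
t = (v − v₀)/a = (17.3 − 5.50)/2.4 = 4.91 s

Phase 2 (decelerating): v₀ = 17.3 m/s, a = -2.1 m/s².
v = v₀ + at → t = (2.5 − 17.3) / -2.1 = 7.04 s
v² = v₀² + 2aΔx → Δx = (2.5² − 17.3²)/(2·-2.1) = 69.7 m
Total time = 4.91 + 7.04 = 12.0 s

11.96 s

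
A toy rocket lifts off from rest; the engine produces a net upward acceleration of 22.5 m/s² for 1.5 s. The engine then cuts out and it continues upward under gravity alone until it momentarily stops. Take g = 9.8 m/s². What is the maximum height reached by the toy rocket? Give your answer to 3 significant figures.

83.4 m

Phase 1 (powered ascent): v₀ = 0 m/s, a = 22.5 m/s².
v = v₀ + at = 0 + (22.5)(1.5) = 33.8 m/s
Δx = v₀t + ½at² = 0·1.5 + 0.5·22.5·1.5² = 25.3 m

Phase 2 (coasting upward): v₀ = 33.8 m/s, a = -9.8 m/s².
v = v₀ + at → t = (0 − 33.8) / -9.8 = 3.44 s
v² = v₀² + 2aΔx → Δx = (0² − 33.8²)/(2·-9.8) = 58.1 m
Maximum height = 25.3 + 58.1 = 83.4 m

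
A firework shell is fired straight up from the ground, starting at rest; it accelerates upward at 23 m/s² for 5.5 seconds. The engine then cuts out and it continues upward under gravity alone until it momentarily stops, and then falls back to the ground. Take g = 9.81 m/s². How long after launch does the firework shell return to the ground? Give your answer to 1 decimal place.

33.8 s

Phase 1 (powered ascent): v₀ = 0 m/s, a = 23 m/s².
v = v₀ + at = 0 + (23)(5.5) = 126 m/s
Δx = v₀t + ½at² = 0·5.5 + 0.5·23·5.5² = 348 m

Phase 2 (coasting upward): v₀ = 126 m/s, a = -9.81 m/s².
v = v₀ + at → t = (0 − 126) / -9.81 = 12.9 s
v² = v₀² + 2aΔx → Δx = (0² − 126²)/(2·-9.81) = 816 m

Phase 3 (free fall): v₀ = 0 m/s, a = -9.81 m/s².
Falls 1160 m from rest: t = √(2·1160/9.81) = 15.4 s; v = g·t = 151 m/s.
Total time = 5.50 + 12.9 + 15.4 = 33.8 s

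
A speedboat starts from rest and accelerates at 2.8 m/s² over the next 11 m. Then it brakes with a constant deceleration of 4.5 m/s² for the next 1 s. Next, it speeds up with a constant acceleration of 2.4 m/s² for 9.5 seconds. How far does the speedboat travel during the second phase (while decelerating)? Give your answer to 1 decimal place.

5.6 m

Phase 1 (accelerating): v₀ = 0 m/s, a = 2.8 m/s².
v² = v₀² + 2aΔx = 0² + 2·2.8·11 = 61.6 → v = 7.85 m/s
t = (v − v₀)/a = (7.85 − 0)/2.8 = 2.80 s

Phase 2 (decelerating): v₀ = 7.85 m/s, a = -4.5 m/s².
v = v₀ + at = 7.85 + (-4.5)(1) = 3.35 m/s
Δx = v₀t + ½at² = 7.85·1 + 0.5·-4.5·1² = 5.60 m
Distance in phase 2 = 5.60 m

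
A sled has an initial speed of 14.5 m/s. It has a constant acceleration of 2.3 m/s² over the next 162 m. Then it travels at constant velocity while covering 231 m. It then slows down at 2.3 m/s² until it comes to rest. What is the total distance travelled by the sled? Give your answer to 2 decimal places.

600.71 m

Phase 1 (accelerating): v₀ = 14.5 m/s, a = 2.3 m/s².
v² = v₀² + 2aΔx = 14.5² + 2·2.3·162 = 955 → v = 30.9 m/s
t = (v − v₀)/a = (30.9 − 14.5)/2.3 = 7.13 s

Phase 2 (constant speed): v₀ = 30.9 m/s, a = 0 m/s².
Constant speed: t = d/v = 231/30.9 = 7.47 s

Phase 3 (decelerating): v₀ = 30.9 m/s, a = -2.3 m/s².
v = v₀ + at → t = (0 − 30.9) / -2.3 = 13.4 s
v² = v₀² + 2aΔx → Δx = (0² − 30.9²)/(2·-2.3) = 208 m
Total distance = 162 + 231 + 208 = 601 m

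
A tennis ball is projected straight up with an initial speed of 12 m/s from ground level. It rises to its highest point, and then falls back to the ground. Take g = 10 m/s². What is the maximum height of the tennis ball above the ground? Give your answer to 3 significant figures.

Phase 1 (rising): v₀ = 12.0 m/s, a = -10 m/s².
v = v₀ + at → t = (0 − 12.0) / -10 = 1.20 s
v² = v₀² + 2aΔx → Δx = (0² − 12.0²)/(2·-10) = 7.20 m
Maximum height = 7.20 m

7.20 m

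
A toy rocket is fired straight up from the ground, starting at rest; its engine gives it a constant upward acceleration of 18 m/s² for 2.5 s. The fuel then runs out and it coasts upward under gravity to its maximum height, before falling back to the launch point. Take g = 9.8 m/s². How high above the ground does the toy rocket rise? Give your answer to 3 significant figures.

Phase 1 (powered ascent): v₀ = 0 m/s, a = 18 m/s².
v = v₀ + at = 0 + (18)(2.5) = 45.0 m/s
Δx = v₀t + ½at² = 0·2.5 + 0.5·18·2.5² = 56.2 m

Phase 2 (coasting upward): v₀ = 45.0 m/s, a = -9.8 m/s².
v = v₀ + at → t = (0 − 45.0) / -9.8 = 4.59 s
v² = v₀² + 2aΔx → Δx = (0² − 45.0²)/(2·-9.8) = 103 m
Maximum height = 56.2 + 103 = 160 m

160 m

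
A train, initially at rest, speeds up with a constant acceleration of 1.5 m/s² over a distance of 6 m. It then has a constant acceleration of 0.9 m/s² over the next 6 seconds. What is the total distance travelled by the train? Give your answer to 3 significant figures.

47.7 m

Phase 1 (accelerating): v₀ = 0 m/s, a = 1.5 m/s².
v² = v₀² + 2aΔx = 0² + 2·1.5·6 = 18.0 → v = 4.24 m/s
t = (v − v₀)/a = (4.24 − 0)/1.5 = 2.83 s

Phase 2 (accelerating): v₀ = 4.24 m/s, a = 0.9 m/s².
v = v₀ + at = 4.24 + (0.9)(6) = 9.64 m/s
Δx = v₀t + ½at² = 4.24·6 + 0.5·0.9·6² = 41.7 m
Total distance = 6.00 + 41.7 = 47.7 m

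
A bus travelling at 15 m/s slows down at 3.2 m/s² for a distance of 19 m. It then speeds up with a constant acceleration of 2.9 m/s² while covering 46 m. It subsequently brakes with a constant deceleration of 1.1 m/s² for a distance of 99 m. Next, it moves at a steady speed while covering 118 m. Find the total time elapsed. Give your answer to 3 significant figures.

20.5 s

Phase 1 (decelerating): v₀ = 15.0 m/s, a = -3.2 m/s².
v² = v₀² + 2aΔx = 15.0² + 2·-3.2·19 = 103 → v = 10.2 m/s
t = (v − v₀)/a = (10.2 − 15.0)/-3.2 = 1.51 s

Phase 2 (accelerating): v₀ = 10.2 m/s, a = 2.9 m/s².
v² = v₀² + 2aΔx = 10.2² + 2·2.9·46 = 370 → v = 19.2 m/s
t = (v − v₀)/a = (19.2 − 10.2)/2.9 = 3.13 s

Phase 3 (decelerating): v₀ = 19.2 m/s, a = -1.1 m/s².
v² = v₀² + 2aΔx = 19.2² + 2·-1.1·99 = 152 → v = 12.3 m/s
t = (v − v₀)/a = (12.3 − 19.2)/-1.1 = 6.27 s

Phase 4 (constant speed): v₀ = 12.3 m/s, a = 0 m/s².
Constant speed: t = d/v = 118/12.3 = 9.56 s
Total time = 1.51 + 3.13 + 6.27 + 9.56 = 20.5 s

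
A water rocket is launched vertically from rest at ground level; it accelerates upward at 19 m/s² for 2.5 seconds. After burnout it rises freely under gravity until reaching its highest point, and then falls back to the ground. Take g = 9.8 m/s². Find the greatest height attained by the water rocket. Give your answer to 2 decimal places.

Phase 1 (powered ascent): v₀ = 0 m/s, a = 19 m/s².
v = v₀ + at = 0 + (19)(2.5) = 47.5 m/s
Δx = v₀t + ½at² = 0·2.5 + 0.5·19·2.5² = 59.4 m

Phase 2 (coasting upward): v₀ = 47.5 m/s, a = -9.8 m/s².
v = v₀ + at → t = (0 − 47.5) / -9.8 = 4.85 s
v² = v₀² + 2aΔx → Δx = (0² − 47.5²)/(2·-9.8) = 115 m
Maximum height = 59.4 + 115 = 174 m

174.49 m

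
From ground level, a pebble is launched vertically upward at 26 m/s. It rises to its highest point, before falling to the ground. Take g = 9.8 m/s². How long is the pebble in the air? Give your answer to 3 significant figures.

5.31 s

Phase 1 (rising): v₀ = 26.0 m/s, a = -9.8 m/s².
v = v₀ + at → t = (0 − 26.0) / -9.8 = 2.65 s
v² = v₀² + 2aΔx → Δx = (0² − 26.0²)/(2·-9.8) = 34.5 m

Phase 2 (falling): v₀ = 0 m/s, a = -9.8 m/s².
Falls 34.5 m from rest: t = √(2·34.5/9.8) = 2.65 s; v = g·t = 26.0 m/s.
Total time = 2.65 + 2.65 = 5.31 s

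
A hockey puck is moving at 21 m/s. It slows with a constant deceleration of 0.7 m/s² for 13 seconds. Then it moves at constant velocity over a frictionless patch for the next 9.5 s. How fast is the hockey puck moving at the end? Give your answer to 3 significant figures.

Phase 1 (decelerating): v₀ = 21.0 m/s, a = -0.7 m/s².
v = v₀ + at = 21.0 + (-0.7)(13) = 11.9 m/s
Δx = v₀t + ½at² = 21.0·13 + 0.5·-0.7·13² = 214 m

Phase 2 (constant speed): v₀ = 11.9 m/s, a = 0 m/s².
v = v₀ + at = 11.9 + (0)(9.5) = 11.9 m/s
Δx = v₀t + ½at² = 11.9·9.5 + 0.5·0·9.5² = 113 m
Final speed = 11.9 m/s

11.9 m/s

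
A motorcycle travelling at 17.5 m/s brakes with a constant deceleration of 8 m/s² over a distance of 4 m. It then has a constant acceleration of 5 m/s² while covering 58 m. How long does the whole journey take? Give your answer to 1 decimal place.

2.9 s

Phase 1 (decelerating): v₀ = 17.5 m/s, a = -8 m/s².
v² = v₀² + 2aΔx = 17.5² + 2·-8·4 = 242 → v = 15.6 m/s
t = (v − v₀)/a = (15.6 − 17.5)/-8 = 0.242 s

Phase 2 (accelerating): v₀ = 15.6 m/s, a = 5 m/s².
v² = v₀² + 2aΔx = 15.6² + 2·5·58 = 822 → v = 28.7 m/s
t = (v − v₀)/a = (28.7 − 15.6)/5 = 2.62 s
Total time = 0.242 + 2.62 = 2.86 s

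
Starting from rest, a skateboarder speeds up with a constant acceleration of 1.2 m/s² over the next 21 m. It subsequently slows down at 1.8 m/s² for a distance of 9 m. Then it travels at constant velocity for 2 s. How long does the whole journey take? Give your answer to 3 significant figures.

9.50 s

Phase 1 (accelerating): v₀ = 0 m/s, a = 1.2 m/s².
v² = v₀² + 2aΔx = 0² + 2·1.2·21 = 50.4 → v = 7.10 m/s
t = (v − v₀)/a = (7.10 − 0)/1.2 = 5.92 s

Phase 2 (decelerating): v₀ = 7.10 m/s, a = -1.8 m/s².
v² = v₀² + 2aΔx = 7.10² + 2·-1.8·9 = 18.0 → v = 4.24 m/s
t = (v − v₀)/a = (4.24 − 7.10)/-1.8 = 1.59 s

Phase 3 (constant speed): v₀ = 4.24 m/s, a = 0 m/s².
v = v₀ + at = 4.24 + (0)(2) = 4.24 m/s
Δx = v₀t + ½at² = 4.24·2 + 0.5·0·2² = 8.49 m
Total time = 5.92 + 1.59 + 2.00 = 9.50 s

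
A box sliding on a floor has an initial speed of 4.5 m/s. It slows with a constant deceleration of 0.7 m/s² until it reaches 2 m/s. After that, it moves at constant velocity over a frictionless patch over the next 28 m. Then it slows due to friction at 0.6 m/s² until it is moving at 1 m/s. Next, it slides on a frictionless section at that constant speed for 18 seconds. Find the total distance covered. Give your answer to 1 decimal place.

60.1 m

Phase 1 (decelerating): v₀ = 4.50 m/s, a = -0.7 m/s².
v = v₀ + at → t = (2 − 4.50) / -0.7 = 3.57 s
v² = v₀² + 2aΔx → Δx = (2² − 4.50²)/(2·-0.7) = 11.6 m

Phase 2 (constant speed): v₀ = 2.00 m/s, a = 0 m/s².
Constant speed: t = d/v = 28/2.00 = 14.0 s

Phase 3 (decelerating): v₀ = 2.00 m/s, a = -0.6 m/s².
v = v₀ + at → t = (1 − 2.00) / -0.6 = 1.67 s
v² = v₀² + 2aΔx → Δx = (1² − 2.00²)/(2·-0.6) = 2.50 m

Phase 4 (constant speed): v₀ = 1.00 m/s, a = 0 m/s².
v = v₀ + at = 1.00 + (0)(18) = 1.00 m/s
Δx = v₀t + ½at² = 1.00·18 + 0.5·0·18² = 18.0 m
Total distance = 11.6 + 28.0 + 2.50 + 18.0 = 60.1 m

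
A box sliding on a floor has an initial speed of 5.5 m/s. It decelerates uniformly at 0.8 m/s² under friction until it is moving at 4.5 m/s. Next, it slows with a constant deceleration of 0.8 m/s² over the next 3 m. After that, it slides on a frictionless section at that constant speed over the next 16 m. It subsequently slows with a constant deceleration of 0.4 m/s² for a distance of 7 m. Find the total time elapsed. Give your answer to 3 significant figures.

8.01 s

Phase 1 (decelerating): v₀ = 5.50 m/s, a = -0.8 m/s².
v = v₀ + at → t = (4.5 − 5.50) / -0.8 = 1.25 s
v² = v₀² + 2aΔx → Δx = (4.5² − 5.50²)/(2·-0.8) = 6.25 m

Phase 2 (decelerating): v₀ = 4.50 m/s, a = -0.8 m/s².
v² = v₀² + 2aΔx = 4.50² + 2·-0.8·3 = 15.4 → v = 3.93 m/s
t = (v − v₀)/a = (3.93 − 4.50)/-0.8 = 0.712 s

Phase 3 (constant speed): v₀ = 3.93 m/s, a = 0 m/s².
Constant speed: t = d/v = 16/3.93 = 4.07 s

Phase 4 (decelerating): v₀ = 3.93 m/s, a = -0.4 m/s².
v² = v₀² + 2aΔx = 3.93² + 2·-0.4·7 = 9.85 → v = 3.14 m/s
t = (v − v₀)/a = (3.14 − 3.93)/-0.4 = 1.98 s
Total time = 1.25 + 0.712 + 4.07 + 1.98 = 8.01 s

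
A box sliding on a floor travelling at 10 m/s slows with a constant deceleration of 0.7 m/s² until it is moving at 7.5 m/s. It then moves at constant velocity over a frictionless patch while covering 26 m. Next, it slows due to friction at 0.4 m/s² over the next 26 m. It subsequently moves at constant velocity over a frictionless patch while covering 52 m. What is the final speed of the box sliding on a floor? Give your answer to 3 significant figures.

5.95 m/s

Phase 1 (decelerating): v₀ = 10.0 m/s, a = -0.7 m/s².
v = v₀ + at → t = (7.5 − 10.0) / -0.7 = 3.57 s
v² = v₀² + 2aΔx → Δx = (7.5² − 10.0²)/(2·-0.7) = 31.3 m

Phase 2 (constant speed): v₀ = 7.50 m/s, a = 0 m/s².
Constant speed: t = d/v = 26/7.50 = 3.47 s

Phase 3 (decelerating): v₀ = 7.50 m/s, a = -0.4 m/s².
v² = v₀² + 2aΔx = 7.50² + 2·-0.4·26 = 35.5 → v = 5.95 m/s
t = (v − v₀)/a = (5.95 − 7.50)/-0.4 = 3.87 s

Phase 4 (constant speed): v₀ = 5.95 m/s, a = 0 m/s².
Constant speed: t = d/v = 52/5.95 = 8.73 s
Final speed = 5.95 m/s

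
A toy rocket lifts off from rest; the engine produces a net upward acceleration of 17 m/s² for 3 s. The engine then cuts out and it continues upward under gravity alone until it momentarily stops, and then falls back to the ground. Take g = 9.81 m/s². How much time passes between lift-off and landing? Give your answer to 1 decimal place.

Phase 1 (powered ascent): v₀ = 0 m/s, a = 17 m/s².
v = v₀ + at = 0 + (17)(3) = 51.0 m/s
Δx = v₀t + ½at² = 0·3 + 0.5·17·3² = 76.5 m

Phase 2 (coasting upward): v₀ = 51.0 m/s, a = -9.81 m/s².
v = v₀ + at → t = (0 − 51.0) / -9.81 = 5.20 s
v² = v₀² + 2aΔx → Δx = (0² − 51.0²)/(2·-9.81) = 133 m

Phase 3 (free fall): v₀ = 0 m/s, a = -9.81 m/s².
Falls 209 m from rest: t = √(2·209/9.81) = 6.53 s; v = g·t = 64.0 m/s.
Total time = 3.00 + 5.20 + 6.53 = 14.7 s

14.7 s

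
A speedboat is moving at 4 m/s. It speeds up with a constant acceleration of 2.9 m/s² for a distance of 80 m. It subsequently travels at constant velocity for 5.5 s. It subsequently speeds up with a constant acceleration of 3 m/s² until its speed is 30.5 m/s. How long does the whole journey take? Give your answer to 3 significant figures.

Phase 1 (accelerating): v₀ = 4.00 m/s, a = 2.9 m/s².
v² = v₀² + 2aΔx = 4.00² + 2·2.9·80 = 480 → v = 21.9 m/s
t = (v − v₀)/a = (21.9 − 4.00)/2.9 = 6.18 s

Phase 2 (constant speed): v₀ = 21.9 m/s, a = 0 m/s².
v = v₀ + at = 21.9 + (0)(5.5) = 21.9 m/s
Δx = v₀t + ½at² = 21.9·5.5 + 0.5·0·5.5² = 120 m

Phase 3 (accelerating): v₀ = 21.9 m/s, a = 3 m/s².
v = v₀ + at → t = (30.5 − 21.9) / 3 = 2.86 s
v² = v₀² + 2aΔx → Δx = (30.5² − 21.9²)/(2·3) = 75.0 m
Total time = 6.18 + 5.50 + 2.86 = 14.5 s

14.5 s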